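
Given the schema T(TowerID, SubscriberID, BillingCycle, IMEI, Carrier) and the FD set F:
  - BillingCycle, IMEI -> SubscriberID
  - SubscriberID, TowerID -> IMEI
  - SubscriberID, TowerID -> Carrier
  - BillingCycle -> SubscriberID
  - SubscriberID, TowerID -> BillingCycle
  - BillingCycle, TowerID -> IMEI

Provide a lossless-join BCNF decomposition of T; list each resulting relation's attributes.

{BillingCycle, Carrier, IMEI, TowerID}; {BillingCycle, SubscriberID}

Candidate keys of the original relation: {BillingCycle, TowerID}, {SubscriberID, TowerID}.
In {BillingCycle, Carrier, IMEI, SubscriberID, TowerID}, {BillingCycle, IMEI} is not a superkey ({BillingCycle, IMEI}⁺ restricted to this set is {BillingCycle, IMEI, SubscriberID}), so split on BillingCycle, IMEI -> SubscriberID into {BillingCycle, IMEI, SubscriberID} and {BillingCycle, Carrier, IMEI, TowerID}.
In {BillingCycle, IMEI, SubscriberID}, {BillingCycle} is not a superkey ({BillingCycle}⁺ restricted to this set is {BillingCycle, SubscriberID}), so split on BillingCycle -> SubscriberID into {BillingCycle, SubscriberID} and {BillingCycle, IMEI}.
{BillingCycle, SubscriberID} has no BCNF violation.
{BillingCycle, IMEI} has no BCNF violation.
{BillingCycle, Carrier, IMEI, TowerID} has no BCNF violation.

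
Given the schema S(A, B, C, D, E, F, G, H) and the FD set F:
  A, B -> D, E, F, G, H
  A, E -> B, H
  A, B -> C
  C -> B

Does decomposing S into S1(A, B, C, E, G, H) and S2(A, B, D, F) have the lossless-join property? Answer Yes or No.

S1 ∩ S2 = {A, B}; its closure under F is {A, B, C, D, E, F, G, H}.
This includes all of S1, so the common attributes are a superkey of S1 — the join is lossless.

Yes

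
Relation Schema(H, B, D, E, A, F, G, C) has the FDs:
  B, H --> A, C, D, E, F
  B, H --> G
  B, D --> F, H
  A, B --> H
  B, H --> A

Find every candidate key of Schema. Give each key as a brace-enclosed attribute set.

{B} never appears on the right of any FD, so every key must include it.
{A, B}⁺ = {A, B, C, D, E, F, G, H} — all of the relation — so {A, B} is a candidate key.
{B, D}⁺ = {A, B, C, D, E, F, G, H} — all of the relation — so {B, D} is a candidate key.
{B, H}⁺ = {A, B, C, D, E, F, G, H} — all of the relation — so {B, H} is a candidate key.
These are minimal and exhaustive — every other superkey contains one of them.

{A, B}, {B, D}, {B, H}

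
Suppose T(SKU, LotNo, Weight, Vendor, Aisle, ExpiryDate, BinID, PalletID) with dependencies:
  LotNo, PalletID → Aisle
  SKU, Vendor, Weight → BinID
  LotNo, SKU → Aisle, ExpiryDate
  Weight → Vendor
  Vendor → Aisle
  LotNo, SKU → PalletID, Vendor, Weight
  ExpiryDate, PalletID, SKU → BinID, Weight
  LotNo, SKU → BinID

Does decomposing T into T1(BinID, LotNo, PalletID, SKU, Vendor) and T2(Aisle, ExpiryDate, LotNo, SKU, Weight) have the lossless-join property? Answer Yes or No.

Yes

T1 ∩ T2 = {LotNo, SKU}; its closure under F is {Aisle, BinID, ExpiryDate, LotNo, PalletID, SKU, Vendor, Weight}.
T1 is contained in that closure, so T1 ∩ T2 → T1 holds and the join is lossless.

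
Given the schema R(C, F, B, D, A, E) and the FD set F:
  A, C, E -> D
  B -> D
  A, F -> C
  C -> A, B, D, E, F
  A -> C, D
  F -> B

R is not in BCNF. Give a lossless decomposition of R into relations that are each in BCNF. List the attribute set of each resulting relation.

{A, C, E, F}; {B, D}; {B, F}

Candidate keys of the original relation: {A}, {C}.
{A, B, C, D, E, F}: {B} determines {B, D} here but is not a superkey — split on B -> D, giving {B, D} and {A, B, C, E, F}.
{B, D}: every determinant is a superkey — BCNF.
{A, B, C, E, F}: {F} determines {B, F} here but is not a superkey — split on F -> B, giving {B, F} and {A, C, E, F}.
{B, F}: every determinant is a superkey — BCNF.
{A, C, E, F}: every determinant is a superkey — BCNF.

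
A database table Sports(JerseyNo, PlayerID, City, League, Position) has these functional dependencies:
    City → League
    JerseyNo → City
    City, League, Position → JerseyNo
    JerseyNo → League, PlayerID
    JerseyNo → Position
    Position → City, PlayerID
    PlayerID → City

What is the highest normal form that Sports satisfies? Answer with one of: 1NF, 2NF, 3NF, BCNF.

Candidate keys: {JerseyNo}, {Position}. Prime attributes: {JerseyNo, Position}.
City → League breaks BCNF: {City}⁺ = {City, League}, so {City} is not a superkey.
Because {League} is non-prime and the left side of City → League is not a superkey, the relation is not in 3NF.
With only single-attribute keys there can be no partial dependency, so 2NF holds.

2NF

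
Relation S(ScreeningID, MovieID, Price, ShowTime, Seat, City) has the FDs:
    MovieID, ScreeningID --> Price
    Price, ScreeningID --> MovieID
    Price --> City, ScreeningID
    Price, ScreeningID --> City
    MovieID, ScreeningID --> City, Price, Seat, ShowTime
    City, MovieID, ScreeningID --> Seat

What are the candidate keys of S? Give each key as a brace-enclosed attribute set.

{MovieID, ScreeningID}, {Price}

{Price}⁺ = {City, MovieID, Price, ScreeningID, Seat, ShowTime}, which is every attribute, so {Price} is a candidate key.
{MovieID, ScreeningID}⁺ = {City, MovieID, Price, ScreeningID, Seat, ShowTime}, which is every attribute, so {MovieID, ScreeningID} is a candidate key.
These are minimal and exhaustive — every other superkey contains one of them.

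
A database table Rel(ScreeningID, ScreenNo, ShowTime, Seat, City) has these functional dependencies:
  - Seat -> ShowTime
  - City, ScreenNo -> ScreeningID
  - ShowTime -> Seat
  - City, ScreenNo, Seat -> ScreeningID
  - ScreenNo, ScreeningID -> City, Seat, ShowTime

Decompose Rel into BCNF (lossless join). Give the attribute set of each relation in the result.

Candidate keys of the original relation: {City, ScreenNo}, {ScreenNo, ScreeningID}.
{City, ScreenNo, ScreeningID, Seat, ShowTime}: {Seat} determines {Seat, ShowTime} here but is not a superkey — split on Seat -> ShowTime, giving {Seat, ShowTime} and {City, ScreenNo, ScreeningID, Seat}.
{Seat, ShowTime}: every determinant is a superkey — BCNF.
{City, ScreenNo, ScreeningID, Seat}: every determinant is a superkey — BCNF.

{City, ScreenNo, ScreeningID, Seat}; {Seat, ShowTime}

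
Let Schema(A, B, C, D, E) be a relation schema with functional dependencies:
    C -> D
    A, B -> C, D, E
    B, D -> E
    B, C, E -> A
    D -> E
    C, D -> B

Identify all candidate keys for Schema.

{A, B}, {C}

{C}⁺ = {A, B, C, D, E} — all of the relation — so {C} is a candidate key.
{A, B}⁺ = {A, B, C, D, E} — all of the relation — so {A, B} is a candidate key.
These are minimal and exhaustive — every other superkey contains one of them.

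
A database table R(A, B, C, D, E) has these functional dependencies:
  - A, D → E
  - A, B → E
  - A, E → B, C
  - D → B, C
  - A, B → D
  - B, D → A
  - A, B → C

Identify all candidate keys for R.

{A, B}, {A, E}, {D}

{D} is a candidate key since {D}⁺ = {A, B, C, D, E} covers every attribute.
{A, B} is a candidate key since {A, B}⁺ = {A, B, C, D, E} covers every attribute.
{A, E} is a candidate key since {A, E}⁺ = {A, B, C, D, E} covers every attribute.
No proper subset of any of these is a key, and no other minimal superkey exists.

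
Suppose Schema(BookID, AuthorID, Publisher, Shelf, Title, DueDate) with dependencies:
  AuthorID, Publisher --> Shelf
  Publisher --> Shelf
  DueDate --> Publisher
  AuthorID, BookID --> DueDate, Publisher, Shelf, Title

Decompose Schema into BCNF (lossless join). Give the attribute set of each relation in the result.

{AuthorID, BookID, DueDate, Title}; {AuthorID, Publisher}; {DueDate, Publisher}; {Publisher, Shelf}

Candidate key of the original relation: {AuthorID, BookID}.
Within {AuthorID, BookID, DueDate, Publisher, Shelf, Title}: {AuthorID, Publisher}⁺ ∩ {AuthorID, BookID, DueDate, Publisher, Shelf, Title} = {AuthorID, Publisher, Shelf}, not the whole set, so AuthorID, Publisher --> Shelf violates BCNF; decompose into {AuthorID, Publisher, Shelf} and {AuthorID, BookID, DueDate, Publisher, Title}.
Within {AuthorID, Publisher, Shelf}: {Publisher}⁺ ∩ {AuthorID, Publisher, Shelf} = {Publisher, Shelf}, not the whole set, so Publisher --> Shelf violates BCNF; decompose into {Publisher, Shelf} and {AuthorID, Publisher}.
{Publisher, Shelf}: every determinant is a superkey — BCNF.
{AuthorID, Publisher}: every determinant is a superkey — BCNF.
Within {AuthorID, BookID, DueDate, Publisher, Title}: {DueDate}⁺ ∩ {AuthorID, BookID, DueDate, Publisher, Title} = {DueDate, Publisher}, not the whole set, so DueDate --> Publisher violates BCNF; decompose into {DueDate, Publisher} and {AuthorID, BookID, DueDate, Title}.
{DueDate, Publisher}: every determinant is a superkey — BCNF.
{AuthorID, BookID, DueDate, Title}: every determinant is a superkey — BCNF.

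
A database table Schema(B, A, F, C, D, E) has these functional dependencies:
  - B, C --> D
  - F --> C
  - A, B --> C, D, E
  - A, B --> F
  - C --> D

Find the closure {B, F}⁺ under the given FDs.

Start with {B, F}.
F --> C applies; add {C} → now {B, C, F}.
C --> D applies; add {D} → now {B, C, D, F}.
No further FD applies.

{B, C, D, F}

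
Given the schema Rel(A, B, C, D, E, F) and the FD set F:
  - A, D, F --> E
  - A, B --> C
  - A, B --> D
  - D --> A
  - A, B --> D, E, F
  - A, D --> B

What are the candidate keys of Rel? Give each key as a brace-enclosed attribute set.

{A, B}, {D}

Closure of {D} is {A, B, C, D, E, F}, the whole schema; {D} is a candidate key.
Closure of {A, B} is {A, B, C, D, E, F}, the whole schema; {A, B} is a candidate key.
No proper subset of any of these is a key, and no other minimal superkey exists.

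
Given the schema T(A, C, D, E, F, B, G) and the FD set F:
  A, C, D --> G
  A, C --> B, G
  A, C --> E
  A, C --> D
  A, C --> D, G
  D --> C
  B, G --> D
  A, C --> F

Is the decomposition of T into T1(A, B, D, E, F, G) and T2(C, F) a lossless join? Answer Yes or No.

No

The shared attributes are {F} and {F}⁺ = {F}.
T1 ⊄ {F} and T2 ⊄ {F}, so the split is lossy.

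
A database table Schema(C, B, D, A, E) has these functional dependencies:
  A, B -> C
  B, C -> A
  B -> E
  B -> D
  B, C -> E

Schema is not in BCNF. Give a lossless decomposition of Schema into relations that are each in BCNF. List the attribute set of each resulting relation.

{A, B, C}; {B, D, E}

Candidate keys of the original relation: {A, B}, {B, C}.
In {A, B, C, D, E}, {B} is not a superkey ({B}⁺ restricted to this set is {B, D, E}), so split on B -> D, E into {B, D, E} and {A, B, C}.
{B, D, E} is in BCNF.
{A, B, C} is in BCNF.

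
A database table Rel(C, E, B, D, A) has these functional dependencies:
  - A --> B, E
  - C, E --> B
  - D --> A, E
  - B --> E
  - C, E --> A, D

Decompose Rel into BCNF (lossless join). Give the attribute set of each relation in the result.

{A, B}; {A, D}; {B, E}; {C, D}

Candidate keys of the original relation: {A, C}, {B, C}, {C, D}, {C, E}.
{A, B, C, D, E}: {A} determines {A, B, E} here but is not a superkey — split on A --> B, E, giving {A, B, E} and {A, C, D}.
{A, B, E}: {B} determines {B, E} here but is not a superkey — split on B --> E, giving {B, E} and {A, B}.
{B, E}: every determinant is a superkey — BCNF.
{A, B}: every determinant is a superkey — BCNF.
{A, C, D}: {D} determines {A, D} here but is not a superkey — split on D --> A, giving {A, D} and {C, D}.
{A, D}: every determinant is a superkey — BCNF.
{C, D}: every determinant is a superkey — BCNF.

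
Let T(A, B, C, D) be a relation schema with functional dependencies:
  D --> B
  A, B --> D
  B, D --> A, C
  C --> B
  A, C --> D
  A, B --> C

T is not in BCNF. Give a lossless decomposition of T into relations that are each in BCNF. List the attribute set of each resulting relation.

{A, C, D}; {B, C}

Candidate keys of the original relation: {A, B}, {A, C}, {D}.
In {A, B, C, D}, {C} is not a superkey ({C}⁺ restricted to this set is {B, C}), so split on C --> B into {B, C} and {A, C, D}.
{B, C}: every determinant is a superkey — BCNF.
{A, C, D}: every determinant is a superkey — BCNF.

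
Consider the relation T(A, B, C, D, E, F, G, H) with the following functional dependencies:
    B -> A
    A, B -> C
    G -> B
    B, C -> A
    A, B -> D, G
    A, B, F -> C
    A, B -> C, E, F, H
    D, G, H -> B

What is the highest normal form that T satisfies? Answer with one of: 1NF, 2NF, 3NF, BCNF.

BCNF

Candidate keys: {B}, {G}. Prime attributes: {B, G}.
Each dependency's left side is a superkey — BCNF holds.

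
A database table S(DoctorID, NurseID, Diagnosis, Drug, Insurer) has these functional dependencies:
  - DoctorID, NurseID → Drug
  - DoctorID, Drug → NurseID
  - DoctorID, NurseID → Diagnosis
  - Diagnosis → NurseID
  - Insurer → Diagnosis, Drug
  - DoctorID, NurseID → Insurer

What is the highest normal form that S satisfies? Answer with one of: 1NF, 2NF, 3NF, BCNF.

Candidate keys: {Diagnosis, DoctorID}, {DoctorID, Drug}, {DoctorID, Insurer}, {DoctorID, NurseID}. Prime attributes: {Diagnosis, DoctorID, Drug, Insurer, NurseID}.
Diagnosis → NurseID breaks BCNF: {Diagnosis}⁺ = {Diagnosis, NurseID}, so {Diagnosis} is not a superkey.
Its right-hand attributes {NurseID} are all prime, as are those of every other non-superkey FD — the relation is in 3NF.

3NF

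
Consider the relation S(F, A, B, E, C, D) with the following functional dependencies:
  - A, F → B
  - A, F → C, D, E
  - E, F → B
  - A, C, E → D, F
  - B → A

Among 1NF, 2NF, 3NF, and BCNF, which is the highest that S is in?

Candidate keys: {A, C, E}, {A, F}, {B, C, E}, {B, F}, {E, F}. Prime attributes: {A, B, C, E, F}.
For B → A we have {B}⁺ = {A, B}; {B} is not a superkey, so BCNF fails.
But every attribute on its right side ({A}) is prime, and the same holds for every other non-superkey FD, so 3NF still holds.

3NF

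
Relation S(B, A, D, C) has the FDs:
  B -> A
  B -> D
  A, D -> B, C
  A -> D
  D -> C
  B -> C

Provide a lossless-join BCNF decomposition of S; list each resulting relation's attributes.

Candidate keys of the original relation: {A}, {B}.
{A, B, C, D}: {D} determines {C, D} here but is not a superkey — split on D -> C, giving {C, D} and {A, B, D}.
{C, D} has no BCNF violation.
{A, B, D} has no BCNF violation.

{A, B, D}; {C, D}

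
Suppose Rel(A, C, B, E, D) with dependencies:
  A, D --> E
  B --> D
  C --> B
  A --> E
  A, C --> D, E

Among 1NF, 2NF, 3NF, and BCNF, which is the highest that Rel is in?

Candidate key: {A, C}. Prime attributes: {A, C}.
A, D --> E: {A, D}⁺ = {A, D, E}, which is not all of the attributes, so the left side is not a superkey — BCNF is violated.
A, D --> E determines the non-prime attribute {E} from a non-superkey — 3NF is violated.
The proper key subset {A} of {A, C} determines non-prime {E}, so the relation is not even in 2NF.

1NF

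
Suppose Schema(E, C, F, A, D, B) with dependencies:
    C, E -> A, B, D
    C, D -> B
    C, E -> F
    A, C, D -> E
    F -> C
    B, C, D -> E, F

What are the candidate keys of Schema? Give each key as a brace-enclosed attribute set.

{C, D} is a candidate key since {C, D}⁺ = {A, B, C, D, E, F} covers every attribute.
{C, E} is a candidate key since {C, E}⁺ = {A, B, C, D, E, F} covers every attribute.
{D, F} is a candidate key since {D, F}⁺ = {A, B, C, D, E, F} covers every attribute.
{E, F} is a candidate key since {E, F}⁺ = {A, B, C, D, E, F} covers every attribute.
These are minimal and exhaustive — every other superkey contains one of them.

{C, D}, {C, E}, {D, F}, {E, F}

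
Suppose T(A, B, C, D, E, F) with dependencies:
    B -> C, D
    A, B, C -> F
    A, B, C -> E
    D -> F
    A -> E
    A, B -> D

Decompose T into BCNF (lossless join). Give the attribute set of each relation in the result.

Candidate key of the original relation: {A, B}.
{A, B, C, D, E, F}: {B} determines {B, C, D, F} here but is not a superkey — split on B -> C, D, F, giving {B, C, D, F} and {A, B, E}.
{B, C, D, F}: {D} determines {D, F} here but is not a superkey — split on D -> F, giving {D, F} and {B, C, D}.
{D, F} has no BCNF violation.
{B, C, D} has no BCNF violation.
{A, B, E}: {A} determines {A, E} here but is not a superkey — split on A -> E, giving {A, E} and {A, B}.
{A, E} has no BCNF violation.
{A, B} has no BCNF violation.

{A, B}; {A, E}; {B, C, D}; {D, F}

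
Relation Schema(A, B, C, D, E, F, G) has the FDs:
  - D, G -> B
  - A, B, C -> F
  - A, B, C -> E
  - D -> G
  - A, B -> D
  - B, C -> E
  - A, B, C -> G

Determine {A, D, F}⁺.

Start with {A, D, F}.
D -> G applies; add {G} → now {A, D, F, G}.
D, G -> B applies; add {B} → now {A, B, D, F, G}.
No further FD applies.

{A, B, D, F, G}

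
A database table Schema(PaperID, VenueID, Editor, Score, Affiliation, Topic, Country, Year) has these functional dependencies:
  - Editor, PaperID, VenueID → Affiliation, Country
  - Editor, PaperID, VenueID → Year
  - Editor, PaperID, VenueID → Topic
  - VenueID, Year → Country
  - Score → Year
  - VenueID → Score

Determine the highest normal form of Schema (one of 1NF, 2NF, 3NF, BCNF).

1NF

Candidate key: {Editor, PaperID, VenueID}. Prime attributes: {Editor, PaperID, VenueID}.
VenueID, Year → Country breaks BCNF: {VenueID, Year}⁺ = {Country, Score, VenueID, Year}, so {VenueID, Year} is not a superkey.
VenueID, Year → Country determines the non-prime attribute {Country} from a non-superkey — 3NF is violated.
Since {VenueID} ⊂ {Editor, PaperID, VenueID} and {VenueID}⁺ ⊇ {Country, Score, Year} with {Country, Score, Year} non-prime, there is a partial dependency; 2NF fails.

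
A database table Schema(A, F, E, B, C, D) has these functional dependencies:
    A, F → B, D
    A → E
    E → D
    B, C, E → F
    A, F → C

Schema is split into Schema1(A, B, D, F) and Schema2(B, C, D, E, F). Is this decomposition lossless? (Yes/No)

No

The shared attributes are {B, D, F} and {B, D, F}⁺ = {B, D, F}.
Neither Schema1 nor Schema2 is contained in that closure, so the decomposition is lossy.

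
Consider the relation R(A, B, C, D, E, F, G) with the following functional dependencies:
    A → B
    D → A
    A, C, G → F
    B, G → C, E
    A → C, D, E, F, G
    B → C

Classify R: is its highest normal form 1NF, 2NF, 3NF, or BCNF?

Candidate keys: {A}, {D}. Prime attributes: {A, D}.
B, G → C, E: {B, G}⁺ = {B, C, E, G}, which is not all of the attributes, so the left side is not a superkey — BCNF is violated.
B, G → C, E has non-prime {C, E} on the right and a non-superkey on the left, so 3NF fails.
With only single-attribute keys there can be no partial dependency, so 2NF holds.

2NF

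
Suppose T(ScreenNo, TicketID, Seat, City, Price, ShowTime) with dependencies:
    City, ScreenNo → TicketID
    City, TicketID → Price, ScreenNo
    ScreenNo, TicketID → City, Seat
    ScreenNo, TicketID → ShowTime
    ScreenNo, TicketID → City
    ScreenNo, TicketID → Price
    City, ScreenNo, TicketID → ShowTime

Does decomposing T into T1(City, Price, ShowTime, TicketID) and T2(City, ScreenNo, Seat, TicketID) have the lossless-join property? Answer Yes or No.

Common attributes: {City, TicketID}; their closure is {City, Price, ScreenNo, Seat, ShowTime, TicketID}.
T1 is contained in that closure, so T1 ∩ T2 → T1 holds and the join is lossless.

Yes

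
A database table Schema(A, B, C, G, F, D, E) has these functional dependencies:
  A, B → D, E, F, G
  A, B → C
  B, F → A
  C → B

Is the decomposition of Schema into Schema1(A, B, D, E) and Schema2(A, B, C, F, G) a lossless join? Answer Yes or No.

The shared attributes are {A, B} and {A, B}⁺ = {A, B, C, D, E, F, G}.
Since Schema1 ⊆ {A, B, C, D, E, F, G}, the intersection is a superkey of Schema1; the decomposition is lossless.

Yes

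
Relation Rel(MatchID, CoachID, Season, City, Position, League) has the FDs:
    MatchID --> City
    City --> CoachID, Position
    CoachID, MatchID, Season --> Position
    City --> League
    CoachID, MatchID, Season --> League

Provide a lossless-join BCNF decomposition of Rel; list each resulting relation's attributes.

{City, CoachID, League, Position}; {City, MatchID}; {MatchID, Season}

Candidate key of the original relation: {MatchID, Season}.
Within {City, CoachID, League, MatchID, Position, Season}: {MatchID}⁺ ∩ {City, CoachID, League, MatchID, Position, Season} = {City, CoachID, League, MatchID, Position}, not the whole set, so MatchID --> City, CoachID, League, Position violates BCNF; decompose into {City, CoachID, League, MatchID, Position} and {MatchID, Season}.
Within {City, CoachID, League, MatchID, Position}: {City}⁺ ∩ {City, CoachID, League, MatchID, Position} = {City, CoachID, League, Position}, not the whole set, so City --> CoachID, League, Position violates BCNF; decompose into {City, CoachID, League, Position} and {City, MatchID}.
{City, CoachID, League, Position} is in BCNF.
{City, MatchID} is in BCNF.
{MatchID, Season} is in BCNF.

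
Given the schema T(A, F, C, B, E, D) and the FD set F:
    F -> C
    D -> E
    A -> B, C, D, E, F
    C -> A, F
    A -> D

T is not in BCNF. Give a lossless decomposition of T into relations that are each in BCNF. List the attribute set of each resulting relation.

{A, B, C, D, F}; {D, E}

Candidate keys of the original relation: {A}, {C}, {F}.
{A, B, C, D, E, F}: {D} determines {D, E} here but is not a superkey — split on D -> E, giving {D, E} and {A, B, C, D, F}.
{D, E}: every determinant is a superkey — BCNF.
{A, B, C, D, F}: every determinant is a superkey — BCNF.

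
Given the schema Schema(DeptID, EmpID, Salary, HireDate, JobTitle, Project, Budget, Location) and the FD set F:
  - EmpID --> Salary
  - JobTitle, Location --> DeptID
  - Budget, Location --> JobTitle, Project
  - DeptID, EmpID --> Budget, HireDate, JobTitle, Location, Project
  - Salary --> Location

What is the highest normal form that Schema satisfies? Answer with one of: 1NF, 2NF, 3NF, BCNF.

1NF

Candidate keys: {Budget, EmpID}, {DeptID, EmpID}, {EmpID, JobTitle}. Prime attributes: {Budget, DeptID, EmpID, JobTitle}.
For EmpID --> Salary we have {EmpID}⁺ = {EmpID, Location, Salary}; {EmpID} is not a superkey, so BCNF fails.
EmpID --> Salary has non-prime {Salary} on the right and a non-superkey on the left, so 3NF fails.
Since {EmpID} ⊂ {Budget, EmpID} and {EmpID}⁺ ⊇ {Location, Salary} with {Location, Salary} non-prime, there is a partial dependency; 2NF fails.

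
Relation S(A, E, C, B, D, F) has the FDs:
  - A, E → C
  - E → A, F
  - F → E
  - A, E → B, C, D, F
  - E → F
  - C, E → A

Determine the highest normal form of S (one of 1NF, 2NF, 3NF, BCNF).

Candidate keys: {E}, {F}. Prime attributes: {E, F}.
The left-hand side of every FD is a superkey, so BCNF is satisfied.

BCNF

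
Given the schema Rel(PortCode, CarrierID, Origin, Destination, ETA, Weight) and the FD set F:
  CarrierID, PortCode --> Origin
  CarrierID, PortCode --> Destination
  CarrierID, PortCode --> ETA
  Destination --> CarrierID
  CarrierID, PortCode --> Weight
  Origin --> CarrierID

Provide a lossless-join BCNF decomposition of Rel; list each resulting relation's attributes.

{CarrierID, Destination}; {Destination, ETA, Origin, PortCode, Weight}

Candidate keys of the original relation: {CarrierID, PortCode}, {Destination, PortCode}, {Origin, PortCode}.
In {CarrierID, Destination, ETA, Origin, PortCode, Weight}, {Destination} is not a superkey ({Destination}⁺ restricted to this set is {CarrierID, Destination}), so split on Destination --> CarrierID into {CarrierID, Destination} and {Destination, ETA, Origin, PortCode, Weight}.
{CarrierID, Destination} has no BCNF violation.
{Destination, ETA, Origin, PortCode, Weight} has no BCNF violation.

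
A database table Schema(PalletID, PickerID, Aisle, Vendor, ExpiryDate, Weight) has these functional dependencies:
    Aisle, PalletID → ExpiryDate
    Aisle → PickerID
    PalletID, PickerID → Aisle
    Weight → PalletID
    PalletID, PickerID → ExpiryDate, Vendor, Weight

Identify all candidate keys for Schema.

{Aisle, PalletID}, {Aisle, Weight}, {PalletID, PickerID}, {PickerID, Weight}

{Aisle, PalletID}⁺ = {Aisle, ExpiryDate, PalletID, PickerID, Vendor, Weight} — all of the relation — so {Aisle, PalletID} is a candidate key.
{Aisle, Weight}⁺ = {Aisle, ExpiryDate, PalletID, PickerID, Vendor, Weight} — all of the relation — so {Aisle, Weight} is a candidate key.
{PalletID, PickerID}⁺ = {Aisle, ExpiryDate, PalletID, PickerID, Vendor, Weight} — all of the relation — so {PalletID, PickerID} is a candidate key.
{PickerID, Weight}⁺ = {Aisle, ExpiryDate, PalletID, PickerID, Vendor, Weight} — all of the relation — so {PickerID, Weight} is a candidate key.
These are minimal and exhaustive — every other superkey contains one of them.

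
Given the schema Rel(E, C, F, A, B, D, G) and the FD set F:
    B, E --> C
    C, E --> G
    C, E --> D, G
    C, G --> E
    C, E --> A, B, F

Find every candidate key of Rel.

{B, E}⁺ = {A, B, C, D, E, F, G}, which is every attribute, so {B, E} is a candidate key.
{C, E}⁺ = {A, B, C, D, E, F, G}, which is every attribute, so {C, E} is a candidate key.
{C, G}⁺ = {A, B, C, D, E, F, G}, which is every attribute, so {C, G} is a candidate key.
Any other superkey properly contains one of these, so there are no further candidate keys.

{B, E}, {C, E}, {C, G}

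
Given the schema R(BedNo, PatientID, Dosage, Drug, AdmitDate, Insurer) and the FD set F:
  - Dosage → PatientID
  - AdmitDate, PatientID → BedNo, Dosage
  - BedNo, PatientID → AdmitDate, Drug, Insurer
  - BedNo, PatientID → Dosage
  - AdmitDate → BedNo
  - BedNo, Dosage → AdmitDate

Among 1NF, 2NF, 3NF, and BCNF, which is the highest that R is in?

3NF

Candidate keys: {AdmitDate, Dosage}, {AdmitDate, PatientID}, {BedNo, Dosage}, {BedNo, PatientID}. Prime attributes: {AdmitDate, BedNo, Dosage, PatientID}.
Dosage → PatientID: {Dosage}⁺ = {Dosage, PatientID}, which is not all of the attributes, so the left side is not a superkey — BCNF is violated.
But every attribute on its right side ({PatientID}) is prime, and the same holds for every other non-superkey FD, so 3NF still holds.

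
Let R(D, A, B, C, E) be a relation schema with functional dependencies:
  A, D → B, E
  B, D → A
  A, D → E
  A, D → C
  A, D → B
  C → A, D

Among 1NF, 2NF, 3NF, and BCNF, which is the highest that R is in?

BCNF

Candidate keys: {A, D}, {B, D}, {C}. Prime attributes: {A, B, C, D}.
The left-hand side of every FD is a superkey, so BCNF is satisfied.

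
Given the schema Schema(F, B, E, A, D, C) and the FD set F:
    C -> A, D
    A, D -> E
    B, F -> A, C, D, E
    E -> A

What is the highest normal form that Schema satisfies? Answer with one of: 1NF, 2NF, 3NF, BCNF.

Candidate key: {B, F}. Prime attributes: {B, F}.
For C -> A, D we have {C}⁺ = {A, C, D, E}; {C} is not a superkey, so BCNF fails.
C -> A, D determines the non-prime attributes {A, D} from a non-superkey — 3NF is violated.
No non-prime attribute depends on a proper subset of any candidate key, so 2NF holds.

2NF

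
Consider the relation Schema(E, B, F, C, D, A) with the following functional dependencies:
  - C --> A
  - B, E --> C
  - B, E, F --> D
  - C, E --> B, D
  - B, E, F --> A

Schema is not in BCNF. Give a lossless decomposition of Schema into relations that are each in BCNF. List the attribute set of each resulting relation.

{A, C}; {B, C, D, E}; {B, E, F}

Candidate keys of the original relation: {B, E, F}, {C, E, F}.
In {A, B, C, D, E, F}, {C} is not a superkey ({C}⁺ restricted to this set is {A, C}), so split on C --> A into {A, C} and {B, C, D, E, F}.
{A, C} is in BCNF.
In {B, C, D, E, F}, {B, E} is not a superkey ({B, E}⁺ restricted to this set is {B, C, D, E}), so split on B, E --> C, D into {B, C, D, E} and {B, E, F}.
{B, C, D, E} is in BCNF.
{B, E, F} is in BCNF.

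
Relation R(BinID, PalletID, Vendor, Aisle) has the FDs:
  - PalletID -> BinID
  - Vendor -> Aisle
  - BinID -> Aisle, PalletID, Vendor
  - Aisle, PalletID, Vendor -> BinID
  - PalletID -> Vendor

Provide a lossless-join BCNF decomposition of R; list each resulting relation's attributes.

Candidate keys of the original relation: {BinID}, {PalletID}.
Within {Aisle, BinID, PalletID, Vendor}: {Vendor}⁺ ∩ {Aisle, BinID, PalletID, Vendor} = {Aisle, Vendor}, not the whole set, so Vendor -> Aisle violates BCNF; decompose into {Aisle, Vendor} and {BinID, PalletID, Vendor}.
{Aisle, Vendor} has no BCNF violation.
{BinID, PalletID, Vendor} has no BCNF violation.

{Aisle, Vendor}; {BinID, PalletID, Vendor}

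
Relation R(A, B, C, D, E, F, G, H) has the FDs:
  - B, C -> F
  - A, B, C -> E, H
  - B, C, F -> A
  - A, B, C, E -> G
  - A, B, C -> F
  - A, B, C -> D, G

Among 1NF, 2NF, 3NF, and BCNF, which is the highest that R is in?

BCNF

Candidate key: {B, C}. Prime attributes: {B, C}.
Each dependency's left side is a superkey — BCNF holds.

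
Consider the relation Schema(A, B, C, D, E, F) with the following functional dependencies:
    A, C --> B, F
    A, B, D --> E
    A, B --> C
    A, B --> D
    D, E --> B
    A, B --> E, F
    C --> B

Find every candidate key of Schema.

No FD produces {A}, so it must be in every candidate key.
Closure of {A, B} is {A, B, C, D, E, F}, the whole schema; {A, B} is a candidate key.
Closure of {A, C} is {A, B, C, D, E, F}, the whole schema; {A, C} is a candidate key.
Closure of {A, D, E} is {A, B, C, D, E, F}, the whole schema; {A, D, E} is a candidate key.
No proper subset of any of these is a key, and no other minimal superkey exists.

{A, B}, {A, C}, {A, D, E}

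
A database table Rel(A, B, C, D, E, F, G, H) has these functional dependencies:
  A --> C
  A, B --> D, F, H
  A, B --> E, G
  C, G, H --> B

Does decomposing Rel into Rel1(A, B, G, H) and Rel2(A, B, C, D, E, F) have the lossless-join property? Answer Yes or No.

Rel1 ∩ Rel2 = {A, B}; its closure under F is {A, B, C, D, E, F, G, H}.
This includes all of Rel1, so the common attributes are a superkey of Rel1 — the join is lossless.

Yes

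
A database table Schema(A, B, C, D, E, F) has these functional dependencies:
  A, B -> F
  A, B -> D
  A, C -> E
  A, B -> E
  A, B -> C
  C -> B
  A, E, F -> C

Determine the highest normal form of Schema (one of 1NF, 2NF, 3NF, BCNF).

3NF

Candidate keys: {A, B}, {A, C}, {A, E, F}. Prime attributes: {A, B, C, E, F}.
C -> B: {C}⁺ = {B, C}, which is not all of the attributes, so the left side is not a superkey — BCNF is violated.
But every attribute on its right side ({B}) is prime, and the same holds for every other non-superkey FD, so 3NF still holds.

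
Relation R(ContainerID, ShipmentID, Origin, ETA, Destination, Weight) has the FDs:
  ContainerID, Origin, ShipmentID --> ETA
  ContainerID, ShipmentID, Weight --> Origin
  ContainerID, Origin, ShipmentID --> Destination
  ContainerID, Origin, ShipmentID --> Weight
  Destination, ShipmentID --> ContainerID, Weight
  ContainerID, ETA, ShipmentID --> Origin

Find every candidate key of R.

Attributes never on any right-hand side: {ShipmentID} — every candidate key must contain it.
{Destination, ShipmentID} is a candidate key since {Destination, ShipmentID}⁺ = {ContainerID, Destination, ETA, Origin, ShipmentID, Weight} covers every attribute.
{ContainerID, ETA, ShipmentID} is a candidate key since {ContainerID, ETA, ShipmentID}⁺ = {ContainerID, Destination, ETA, Origin, ShipmentID, Weight} covers every attribute.
{ContainerID, Origin, ShipmentID} is a candidate key since {ContainerID, Origin, ShipmentID}⁺ = {ContainerID, Destination, ETA, Origin, ShipmentID, Weight} covers every attribute.
{ContainerID, ShipmentID, Weight} is a candidate key since {ContainerID, ShipmentID, Weight}⁺ = {ContainerID, Destination, ETA, Origin, ShipmentID, Weight} covers every attribute.
Any other superkey properly contains one of these, so there are no further candidate keys.

{ContainerID, ETA, ShipmentID}, {ContainerID, Origin, ShipmentID}, {ContainerID, ShipmentID, Weight}, {Destination, ShipmentID}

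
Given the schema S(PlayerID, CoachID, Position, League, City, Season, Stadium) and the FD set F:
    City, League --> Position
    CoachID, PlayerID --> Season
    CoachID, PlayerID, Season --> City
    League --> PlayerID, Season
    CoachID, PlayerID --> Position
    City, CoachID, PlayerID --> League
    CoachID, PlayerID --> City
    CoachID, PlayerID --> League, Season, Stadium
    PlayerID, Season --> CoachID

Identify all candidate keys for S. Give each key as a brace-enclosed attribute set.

{CoachID, PlayerID}, {League}, {PlayerID, Season}

{League}⁺ = {City, CoachID, League, PlayerID, Position, Season, Stadium} — all of the relation — so {League} is a candidate key.
{CoachID, PlayerID}⁺ = {City, CoachID, League, PlayerID, Position, Season, Stadium} — all of the relation — so {CoachID, PlayerID} is a candidate key.
{PlayerID, Season}⁺ = {City, CoachID, League, PlayerID, Position, Season, Stadium} — all of the relation — so {PlayerID, Season} is a candidate key.
Any other superkey properly contains one of these, so there are no further candidate keys.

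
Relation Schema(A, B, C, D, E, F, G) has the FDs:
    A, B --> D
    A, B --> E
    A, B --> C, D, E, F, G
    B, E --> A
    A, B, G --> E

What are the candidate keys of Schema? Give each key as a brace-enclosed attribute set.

{A, B}, {B, E}

{B} never appears on the right of any FD, so every key must include it.
{A, B}⁺ = {A, B, C, D, E, F, G}, which is every attribute, so {A, B} is a candidate key.
{B, E}⁺ = {A, B, C, D, E, F, G}, which is every attribute, so {B, E} is a candidate key.
No proper subset of any of these is a key, and no other minimal superkey exists.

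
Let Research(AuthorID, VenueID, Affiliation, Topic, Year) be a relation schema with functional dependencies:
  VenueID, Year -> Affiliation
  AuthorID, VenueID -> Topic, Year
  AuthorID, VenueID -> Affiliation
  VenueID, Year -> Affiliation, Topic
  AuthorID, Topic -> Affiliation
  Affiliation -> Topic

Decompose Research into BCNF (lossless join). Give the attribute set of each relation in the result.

{Affiliation, Topic}; {Affiliation, VenueID, Year}; {AuthorID, VenueID, Year}

Candidate key of the original relation: {AuthorID, VenueID}.
In {Affiliation, AuthorID, Topic, VenueID, Year}, {VenueID, Year} is not a superkey ({VenueID, Year}⁺ restricted to this set is {Affiliation, Topic, VenueID, Year}), so split on VenueID, Year -> Affiliation, Topic into {Affiliation, Topic, VenueID, Year} and {AuthorID, VenueID, Year}.
In {Affiliation, Topic, VenueID, Year}, {Affiliation} is not a superkey ({Affiliation}⁺ restricted to this set is {Affiliation, Topic}), so split on Affiliation -> Topic into {Affiliation, Topic} and {Affiliation, VenueID, Year}.
{Affiliation, Topic}: every determinant is a superkey — BCNF.
{Affiliation, VenueID, Year}: every determinant is a superkey — BCNF.
{AuthorID, VenueID, Year}: every determinant is a superkey — BCNF.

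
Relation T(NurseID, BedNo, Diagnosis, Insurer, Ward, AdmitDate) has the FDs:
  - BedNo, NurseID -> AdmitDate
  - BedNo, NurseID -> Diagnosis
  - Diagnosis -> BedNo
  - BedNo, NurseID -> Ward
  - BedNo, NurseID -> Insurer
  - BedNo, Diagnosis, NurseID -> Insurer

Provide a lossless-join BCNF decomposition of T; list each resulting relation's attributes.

{AdmitDate, Diagnosis, Insurer, NurseID, Ward}; {BedNo, Diagnosis}

Candidate keys of the original relation: {BedNo, NurseID}, {Diagnosis, NurseID}.
In {AdmitDate, BedNo, Diagnosis, Insurer, NurseID, Ward}, {Diagnosis} is not a superkey ({Diagnosis}⁺ restricted to this set is {BedNo, Diagnosis}), so split on Diagnosis -> BedNo into {BedNo, Diagnosis} and {AdmitDate, Diagnosis, Insurer, NurseID, Ward}.
{BedNo, Diagnosis} is in BCNF.
{AdmitDate, Diagnosis, Insurer, NurseID, Ward} is in BCNF.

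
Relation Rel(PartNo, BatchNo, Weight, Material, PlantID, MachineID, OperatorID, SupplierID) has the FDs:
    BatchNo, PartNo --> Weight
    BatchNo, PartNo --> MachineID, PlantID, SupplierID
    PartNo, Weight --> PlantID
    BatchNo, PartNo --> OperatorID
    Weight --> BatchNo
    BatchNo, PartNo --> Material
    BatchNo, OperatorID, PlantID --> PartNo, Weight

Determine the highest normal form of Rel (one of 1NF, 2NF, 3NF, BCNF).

Candidate keys: {BatchNo, OperatorID, PlantID}, {BatchNo, PartNo}, {OperatorID, PlantID, Weight}, {PartNo, Weight}. Prime attributes: {BatchNo, OperatorID, PartNo, PlantID, Weight}.
Weight --> BatchNo breaks BCNF: {Weight}⁺ = {BatchNo, Weight}, so {Weight} is not a superkey.
But every attribute on its right side ({BatchNo}) is prime, and the same holds for every other non-superkey FD, so 3NF still holds.

3NF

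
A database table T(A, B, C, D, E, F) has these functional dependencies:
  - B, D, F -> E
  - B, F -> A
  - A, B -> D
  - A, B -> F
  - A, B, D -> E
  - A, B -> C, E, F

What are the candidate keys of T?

{A, B}, {B, F}

{B} never appears on the right of any FD, so every key must include it.
{A, B}⁺ = {A, B, C, D, E, F} — all of the relation — so {A, B} is a candidate key.
{B, F}⁺ = {A, B, C, D, E, F} — all of the relation — so {B, F} is a candidate key.
Any other superkey properly contains one of these, so there are no further candidate keys.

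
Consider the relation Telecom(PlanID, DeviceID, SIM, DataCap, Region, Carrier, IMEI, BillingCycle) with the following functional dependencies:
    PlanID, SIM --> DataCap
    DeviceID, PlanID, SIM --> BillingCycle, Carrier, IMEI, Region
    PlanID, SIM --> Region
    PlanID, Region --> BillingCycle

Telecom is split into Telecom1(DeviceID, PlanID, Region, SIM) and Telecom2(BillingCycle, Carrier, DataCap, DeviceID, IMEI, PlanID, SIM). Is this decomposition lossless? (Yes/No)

Telecom1 ∩ Telecom2 = {DeviceID, PlanID, SIM}; its closure under F is {BillingCycle, Carrier, DataCap, DeviceID, IMEI, PlanID, Region, SIM}.
Since Telecom1 ⊆ {BillingCycle, Carrier, DataCap, DeviceID, IMEI, PlanID, Region, SIM}, the intersection is a superkey of Telecom1; the decomposition is lossless.

Yes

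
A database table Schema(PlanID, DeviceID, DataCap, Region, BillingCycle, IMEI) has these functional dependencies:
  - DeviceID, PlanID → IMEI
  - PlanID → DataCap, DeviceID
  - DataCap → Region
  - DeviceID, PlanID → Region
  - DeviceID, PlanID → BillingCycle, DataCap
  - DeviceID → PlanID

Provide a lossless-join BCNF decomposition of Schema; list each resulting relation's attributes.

Candidate keys of the original relation: {DeviceID}, {PlanID}.
Within {BillingCycle, DataCap, DeviceID, IMEI, PlanID, Region}: {DataCap}⁺ ∩ {BillingCycle, DataCap, DeviceID, IMEI, PlanID, Region} = {DataCap, Region}, not the whole set, so DataCap → Region violates BCNF; decompose into {DataCap, Region} and {BillingCycle, DataCap, DeviceID, IMEI, PlanID}.
{DataCap, Region}: every determinant is a superkey — BCNF.
{BillingCycle, DataCap, DeviceID, IMEI, PlanID}: every determinant is a superkey — BCNF.

{BillingCycle, DataCap, DeviceID, IMEI, PlanID}; {DataCap, Region}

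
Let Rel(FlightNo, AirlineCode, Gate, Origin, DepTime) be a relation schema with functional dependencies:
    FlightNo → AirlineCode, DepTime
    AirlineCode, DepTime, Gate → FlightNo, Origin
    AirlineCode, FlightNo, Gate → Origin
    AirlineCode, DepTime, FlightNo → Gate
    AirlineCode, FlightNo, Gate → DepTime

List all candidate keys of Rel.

Closure of {FlightNo} is {AirlineCode, DepTime, FlightNo, Gate, Origin}, the whole schema; {FlightNo} is a candidate key.
Closure of {AirlineCode, DepTime, Gate} is {AirlineCode, DepTime, FlightNo, Gate, Origin}, the whole schema; {AirlineCode, DepTime, Gate} is a candidate key.
Any other superkey properly contains one of these, so there are no further candidate keys.

{AirlineCode, DepTime, Gate}, {FlightNo}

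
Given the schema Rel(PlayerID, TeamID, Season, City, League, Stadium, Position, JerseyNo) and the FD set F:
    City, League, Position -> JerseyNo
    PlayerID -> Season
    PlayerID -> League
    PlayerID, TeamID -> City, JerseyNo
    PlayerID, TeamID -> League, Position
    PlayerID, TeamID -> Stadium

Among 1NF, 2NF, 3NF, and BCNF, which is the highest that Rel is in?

1NF

Candidate key: {PlayerID, TeamID}. Prime attributes: {PlayerID, TeamID}.
City, League, Position -> JerseyNo: {City, League, Position}⁺ = {City, JerseyNo, League, Position}, which is not all of the attributes, so the left side is not a superkey — BCNF is violated.
City, League, Position -> JerseyNo determines the non-prime attribute {JerseyNo} from a non-superkey — 3NF is violated.
{PlayerID} is a proper subset of the key {PlayerID, TeamID}, and {PlayerID}⁺ contains the non-prime attributes {League, Season} — a partial dependency, so 2NF is violated.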